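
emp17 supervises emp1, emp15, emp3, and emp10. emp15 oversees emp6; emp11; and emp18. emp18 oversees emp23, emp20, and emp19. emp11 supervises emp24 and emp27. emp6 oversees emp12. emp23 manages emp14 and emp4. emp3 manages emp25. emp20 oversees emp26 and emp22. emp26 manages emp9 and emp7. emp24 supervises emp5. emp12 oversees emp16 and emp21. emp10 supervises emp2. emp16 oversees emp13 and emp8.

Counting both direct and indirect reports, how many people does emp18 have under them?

9

emp18 directly manages emp23, emp20, emp19. Under emp23: emp4, emp14 (2). Under emp20: emp22, emp26, emp7, emp9 (4). emp19 has no reports. So emp18's organization is 3 direct reports plus everyone under them: 3 + 5 + 1 = 9.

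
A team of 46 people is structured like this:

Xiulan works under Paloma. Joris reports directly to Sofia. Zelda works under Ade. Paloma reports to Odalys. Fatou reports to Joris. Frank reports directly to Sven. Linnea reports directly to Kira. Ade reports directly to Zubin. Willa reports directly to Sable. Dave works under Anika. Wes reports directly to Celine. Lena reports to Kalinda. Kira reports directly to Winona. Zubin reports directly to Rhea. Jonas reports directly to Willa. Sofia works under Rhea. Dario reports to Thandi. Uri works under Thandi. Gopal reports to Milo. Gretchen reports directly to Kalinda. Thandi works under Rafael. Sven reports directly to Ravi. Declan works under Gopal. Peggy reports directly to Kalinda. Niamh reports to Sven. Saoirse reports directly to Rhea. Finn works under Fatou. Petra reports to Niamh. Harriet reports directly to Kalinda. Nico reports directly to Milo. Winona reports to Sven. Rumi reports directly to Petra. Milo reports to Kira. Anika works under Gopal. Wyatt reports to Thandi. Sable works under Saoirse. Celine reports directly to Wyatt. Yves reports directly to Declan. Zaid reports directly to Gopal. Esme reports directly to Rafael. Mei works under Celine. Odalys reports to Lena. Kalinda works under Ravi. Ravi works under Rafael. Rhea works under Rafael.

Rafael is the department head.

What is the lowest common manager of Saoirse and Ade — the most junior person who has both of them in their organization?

Saoirse's chain of managers is Rhea, Rafael. Ade's chain of managers is Zubin, Rhea, Rafael. The first manager that appears in both chains is Rhea.

Rhea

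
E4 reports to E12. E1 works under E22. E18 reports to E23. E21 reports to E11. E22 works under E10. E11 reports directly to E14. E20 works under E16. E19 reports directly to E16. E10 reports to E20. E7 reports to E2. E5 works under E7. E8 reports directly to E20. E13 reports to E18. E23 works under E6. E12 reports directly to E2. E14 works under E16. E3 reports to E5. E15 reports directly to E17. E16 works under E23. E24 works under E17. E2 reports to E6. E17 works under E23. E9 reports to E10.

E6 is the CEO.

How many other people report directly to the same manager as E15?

1

E15 reports to E17. E17's other direct reports are E24 — 1 peer.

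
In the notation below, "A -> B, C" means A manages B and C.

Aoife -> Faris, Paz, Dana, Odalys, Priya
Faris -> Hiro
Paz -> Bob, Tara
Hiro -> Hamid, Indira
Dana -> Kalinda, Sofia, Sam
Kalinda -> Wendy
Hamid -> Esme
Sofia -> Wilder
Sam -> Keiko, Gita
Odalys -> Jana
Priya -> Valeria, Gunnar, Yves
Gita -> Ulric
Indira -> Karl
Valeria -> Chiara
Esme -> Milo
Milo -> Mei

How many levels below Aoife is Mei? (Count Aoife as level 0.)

Chain from Mei up to Aoife: Mei → Milo → Esme → Hamid → Hiro → Faris → Aoife. That is 6 steps up, so Mei is 6 levels below Aoife.

6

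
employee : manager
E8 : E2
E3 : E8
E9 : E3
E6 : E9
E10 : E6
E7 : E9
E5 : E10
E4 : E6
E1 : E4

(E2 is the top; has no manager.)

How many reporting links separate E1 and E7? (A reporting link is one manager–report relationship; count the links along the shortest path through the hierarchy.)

E1 is 3 levels below E9, and E7 is 1 level below E9 (their lowest common manager). The shortest path runs up from E1 to E9 and back down to E7: 3 + 1 = 4 links.

4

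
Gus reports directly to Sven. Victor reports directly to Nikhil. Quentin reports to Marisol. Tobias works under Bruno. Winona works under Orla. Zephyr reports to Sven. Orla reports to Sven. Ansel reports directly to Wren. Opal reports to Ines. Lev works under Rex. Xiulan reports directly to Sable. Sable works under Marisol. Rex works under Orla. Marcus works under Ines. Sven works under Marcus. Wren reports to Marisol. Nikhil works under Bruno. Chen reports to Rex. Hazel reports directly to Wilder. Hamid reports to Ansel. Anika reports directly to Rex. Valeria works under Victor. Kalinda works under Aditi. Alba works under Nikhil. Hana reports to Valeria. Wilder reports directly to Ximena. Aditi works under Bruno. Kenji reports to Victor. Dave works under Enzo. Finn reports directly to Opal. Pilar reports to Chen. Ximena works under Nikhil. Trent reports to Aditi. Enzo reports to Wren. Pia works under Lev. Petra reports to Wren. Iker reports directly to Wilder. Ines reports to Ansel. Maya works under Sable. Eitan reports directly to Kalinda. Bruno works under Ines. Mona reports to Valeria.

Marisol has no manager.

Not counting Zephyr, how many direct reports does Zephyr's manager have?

2

Zephyr reports to Sven. Sven's other direct reports are Orla, Gus — 2 peers.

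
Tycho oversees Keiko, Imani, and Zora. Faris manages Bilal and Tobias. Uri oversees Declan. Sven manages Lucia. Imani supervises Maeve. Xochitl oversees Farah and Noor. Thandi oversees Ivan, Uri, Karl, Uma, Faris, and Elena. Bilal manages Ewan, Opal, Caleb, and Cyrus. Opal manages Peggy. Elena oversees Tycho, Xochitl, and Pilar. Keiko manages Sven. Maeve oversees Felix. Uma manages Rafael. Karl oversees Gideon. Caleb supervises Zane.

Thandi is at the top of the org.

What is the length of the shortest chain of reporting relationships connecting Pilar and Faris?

Pilar is 2 levels below Thandi, and Faris is 1 level below Thandi (their lowest common manager). The shortest path runs up from Pilar to Thandi and back down to Faris: 2 + 1 = 3 links.

3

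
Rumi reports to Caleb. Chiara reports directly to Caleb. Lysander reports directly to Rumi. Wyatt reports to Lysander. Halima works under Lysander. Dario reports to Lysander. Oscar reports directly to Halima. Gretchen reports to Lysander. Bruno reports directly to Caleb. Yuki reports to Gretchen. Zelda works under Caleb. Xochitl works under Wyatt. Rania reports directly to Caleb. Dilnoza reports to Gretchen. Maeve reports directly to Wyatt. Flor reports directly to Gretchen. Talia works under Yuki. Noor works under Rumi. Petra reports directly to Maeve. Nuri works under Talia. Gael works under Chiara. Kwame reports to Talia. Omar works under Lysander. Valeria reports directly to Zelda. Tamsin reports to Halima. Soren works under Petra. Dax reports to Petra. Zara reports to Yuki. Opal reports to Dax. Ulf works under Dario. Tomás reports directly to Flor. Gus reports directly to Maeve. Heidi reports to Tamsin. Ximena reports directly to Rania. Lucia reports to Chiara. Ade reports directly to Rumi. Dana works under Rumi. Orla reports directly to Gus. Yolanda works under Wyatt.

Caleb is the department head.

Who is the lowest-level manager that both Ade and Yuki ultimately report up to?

Rumi

Ade's chain of managers is Rumi, Caleb. Yuki's chain of managers is Gretchen, Lysander, Rumi, Caleb. The first manager that appears in both chains is Rumi.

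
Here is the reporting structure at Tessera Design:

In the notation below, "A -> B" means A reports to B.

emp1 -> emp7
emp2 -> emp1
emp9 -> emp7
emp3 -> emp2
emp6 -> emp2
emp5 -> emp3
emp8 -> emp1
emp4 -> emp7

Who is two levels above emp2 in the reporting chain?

emp2 reports to emp1, and emp1 reports to emp7. So emp2's skip-level manager is emp7.

emp7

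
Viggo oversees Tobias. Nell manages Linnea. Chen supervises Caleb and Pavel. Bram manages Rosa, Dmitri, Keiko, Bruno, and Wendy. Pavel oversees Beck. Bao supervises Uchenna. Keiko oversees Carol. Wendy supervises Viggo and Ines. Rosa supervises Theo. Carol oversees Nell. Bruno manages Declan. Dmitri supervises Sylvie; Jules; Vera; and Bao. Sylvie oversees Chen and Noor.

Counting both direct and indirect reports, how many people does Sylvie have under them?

5

Sylvie directly manages Chen, Noor. Under Chen: Caleb, Pavel, Beck (3). Noor has no reports. So Sylvie's organization is 2 direct reports plus everyone under them: 4 + 1 = 5.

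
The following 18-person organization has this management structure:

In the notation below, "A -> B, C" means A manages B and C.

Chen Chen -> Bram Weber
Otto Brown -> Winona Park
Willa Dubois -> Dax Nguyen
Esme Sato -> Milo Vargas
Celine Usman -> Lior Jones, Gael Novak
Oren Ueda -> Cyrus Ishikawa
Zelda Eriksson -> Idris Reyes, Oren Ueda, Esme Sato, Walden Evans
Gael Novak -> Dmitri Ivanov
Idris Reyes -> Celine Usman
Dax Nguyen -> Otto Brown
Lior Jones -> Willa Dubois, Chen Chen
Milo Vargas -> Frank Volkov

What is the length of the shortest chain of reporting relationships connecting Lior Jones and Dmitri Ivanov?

3

Lior Jones is 1 level below Celine Usman, and Dmitri Ivanov is 2 levels below Celine Usman (their lowest common manager). The shortest path runs up from Lior Jones to Celine Usman and back down to Dmitri Ivanov: 1 + 2 = 3 links.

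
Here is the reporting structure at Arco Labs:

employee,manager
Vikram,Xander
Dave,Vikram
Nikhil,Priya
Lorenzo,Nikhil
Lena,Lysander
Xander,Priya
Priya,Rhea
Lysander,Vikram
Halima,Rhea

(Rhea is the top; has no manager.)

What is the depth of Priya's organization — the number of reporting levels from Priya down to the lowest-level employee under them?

4

The longest chain under Priya runs Priya → Xander → Vikram → Lysander → Lena, which is 4 levels below Priya.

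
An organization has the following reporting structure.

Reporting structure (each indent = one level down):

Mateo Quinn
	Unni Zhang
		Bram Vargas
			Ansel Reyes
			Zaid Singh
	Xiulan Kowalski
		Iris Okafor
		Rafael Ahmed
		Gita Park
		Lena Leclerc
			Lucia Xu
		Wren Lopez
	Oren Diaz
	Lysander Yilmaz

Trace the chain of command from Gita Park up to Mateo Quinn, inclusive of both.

Gita Park reports to Xiulan Kowalski. Xiulan Kowalski reports to Mateo Quinn. Mateo Quinn is at the top.

Gita Park -> Xiulan Kowalski -> Mateo Quinn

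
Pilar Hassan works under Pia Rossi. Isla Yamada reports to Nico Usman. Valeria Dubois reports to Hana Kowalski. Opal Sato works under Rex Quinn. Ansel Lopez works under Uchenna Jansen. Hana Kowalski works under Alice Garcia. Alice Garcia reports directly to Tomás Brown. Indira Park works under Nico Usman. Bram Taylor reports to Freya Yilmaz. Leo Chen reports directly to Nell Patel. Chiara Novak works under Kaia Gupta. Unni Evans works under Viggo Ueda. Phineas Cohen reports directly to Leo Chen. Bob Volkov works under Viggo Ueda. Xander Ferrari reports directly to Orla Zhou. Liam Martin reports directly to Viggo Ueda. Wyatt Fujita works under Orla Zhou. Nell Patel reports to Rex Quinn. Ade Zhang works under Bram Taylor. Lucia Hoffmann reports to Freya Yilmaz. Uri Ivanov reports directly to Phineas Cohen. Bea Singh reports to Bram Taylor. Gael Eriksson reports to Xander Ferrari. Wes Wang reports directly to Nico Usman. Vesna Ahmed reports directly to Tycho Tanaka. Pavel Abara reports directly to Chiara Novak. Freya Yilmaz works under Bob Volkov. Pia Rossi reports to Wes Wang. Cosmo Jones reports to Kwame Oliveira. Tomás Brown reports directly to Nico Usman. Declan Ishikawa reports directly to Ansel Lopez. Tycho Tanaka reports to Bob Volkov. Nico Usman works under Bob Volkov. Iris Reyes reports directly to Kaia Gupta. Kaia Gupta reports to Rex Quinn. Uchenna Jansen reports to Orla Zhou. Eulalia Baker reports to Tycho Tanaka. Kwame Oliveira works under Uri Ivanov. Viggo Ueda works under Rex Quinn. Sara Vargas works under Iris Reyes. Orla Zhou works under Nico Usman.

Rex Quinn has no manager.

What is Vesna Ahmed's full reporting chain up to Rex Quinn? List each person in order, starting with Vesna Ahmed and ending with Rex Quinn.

Vesna Ahmed -> Tycho Tanaka -> Bob Volkov -> Viggo Ueda -> Rex Quinn

Vesna Ahmed reports to Tycho Tanaka. Tycho Tanaka reports to Bob Volkov. Bob Volkov reports to Viggo Ueda. Viggo Ueda reports to Rex Quinn. Rex Quinn is at the top.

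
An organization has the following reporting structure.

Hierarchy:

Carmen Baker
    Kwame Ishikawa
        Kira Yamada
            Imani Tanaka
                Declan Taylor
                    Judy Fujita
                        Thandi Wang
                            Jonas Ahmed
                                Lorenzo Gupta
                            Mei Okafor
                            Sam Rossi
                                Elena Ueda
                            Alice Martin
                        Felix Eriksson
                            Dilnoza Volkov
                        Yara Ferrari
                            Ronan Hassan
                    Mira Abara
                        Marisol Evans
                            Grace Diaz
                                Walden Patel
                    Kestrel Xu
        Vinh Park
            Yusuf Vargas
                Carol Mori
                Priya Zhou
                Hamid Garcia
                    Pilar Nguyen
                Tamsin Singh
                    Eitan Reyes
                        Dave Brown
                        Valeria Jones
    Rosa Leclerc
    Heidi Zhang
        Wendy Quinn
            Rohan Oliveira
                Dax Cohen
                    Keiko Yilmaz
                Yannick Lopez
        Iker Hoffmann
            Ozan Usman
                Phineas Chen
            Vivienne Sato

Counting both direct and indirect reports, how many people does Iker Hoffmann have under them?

3

Iker Hoffmann directly manages Ozan Usman, Vivienne Sato. Under Ozan Usman: Phineas Chen (1). Vivienne Sato has no reports. So Iker Hoffmann's organization is 2 direct reports plus everyone under them: 2 + 1 = 3.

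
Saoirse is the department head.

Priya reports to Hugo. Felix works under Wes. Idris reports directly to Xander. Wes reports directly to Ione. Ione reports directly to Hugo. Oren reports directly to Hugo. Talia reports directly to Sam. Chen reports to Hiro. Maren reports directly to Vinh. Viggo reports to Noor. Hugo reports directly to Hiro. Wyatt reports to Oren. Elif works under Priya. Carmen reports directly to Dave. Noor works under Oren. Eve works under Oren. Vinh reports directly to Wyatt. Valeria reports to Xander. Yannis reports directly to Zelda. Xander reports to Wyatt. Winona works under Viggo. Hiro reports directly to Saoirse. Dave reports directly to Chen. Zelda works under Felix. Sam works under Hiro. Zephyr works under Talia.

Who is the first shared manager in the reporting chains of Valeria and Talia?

Hiro

Valeria's chain of managers is Xander, Wyatt, Oren, Hugo, Hiro, Saoirse. Talia's chain of managers is Sam, Hiro, Saoirse. The first manager that appears in both chains is Hiro.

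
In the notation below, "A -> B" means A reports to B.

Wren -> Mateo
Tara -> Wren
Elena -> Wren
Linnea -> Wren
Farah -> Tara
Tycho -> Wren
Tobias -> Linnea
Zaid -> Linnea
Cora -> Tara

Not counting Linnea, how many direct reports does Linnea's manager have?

3

Linnea reports to Wren. Wren's other direct reports are Tara, Elena, Tycho — 3 peers.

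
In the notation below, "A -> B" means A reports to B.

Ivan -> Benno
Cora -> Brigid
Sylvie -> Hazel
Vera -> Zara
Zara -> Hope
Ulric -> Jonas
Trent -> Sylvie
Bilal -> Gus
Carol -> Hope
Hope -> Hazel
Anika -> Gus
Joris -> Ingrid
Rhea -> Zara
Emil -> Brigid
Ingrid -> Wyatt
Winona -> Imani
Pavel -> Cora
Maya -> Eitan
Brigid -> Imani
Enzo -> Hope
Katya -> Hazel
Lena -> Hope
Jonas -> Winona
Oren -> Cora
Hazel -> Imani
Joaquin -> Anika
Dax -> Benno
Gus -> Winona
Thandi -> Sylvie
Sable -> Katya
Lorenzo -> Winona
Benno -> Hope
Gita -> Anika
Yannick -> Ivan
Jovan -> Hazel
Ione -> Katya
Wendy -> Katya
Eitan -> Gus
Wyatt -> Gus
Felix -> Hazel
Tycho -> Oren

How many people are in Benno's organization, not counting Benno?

Benno directly manages Ivan, Dax. Under Ivan: Yannick (1). Dax has no reports. So Benno's organization is 2 direct reports plus everyone under them: 2 + 1 = 3.

3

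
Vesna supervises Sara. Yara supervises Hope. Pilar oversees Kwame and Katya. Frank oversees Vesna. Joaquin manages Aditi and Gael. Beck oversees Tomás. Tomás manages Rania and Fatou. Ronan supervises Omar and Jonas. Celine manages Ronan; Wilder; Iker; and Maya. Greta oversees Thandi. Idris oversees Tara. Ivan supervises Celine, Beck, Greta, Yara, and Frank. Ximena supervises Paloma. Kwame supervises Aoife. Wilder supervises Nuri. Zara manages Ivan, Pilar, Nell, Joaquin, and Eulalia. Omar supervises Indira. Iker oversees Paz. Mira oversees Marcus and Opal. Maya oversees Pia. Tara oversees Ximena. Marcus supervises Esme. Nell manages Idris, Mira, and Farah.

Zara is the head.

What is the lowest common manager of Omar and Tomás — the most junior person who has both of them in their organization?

Ivan

Omar's chain of managers is Ronan, Celine, Ivan, Zara. Tomás's chain of managers is Beck, Ivan, Zara. The first manager that appears in both chains is Ivan.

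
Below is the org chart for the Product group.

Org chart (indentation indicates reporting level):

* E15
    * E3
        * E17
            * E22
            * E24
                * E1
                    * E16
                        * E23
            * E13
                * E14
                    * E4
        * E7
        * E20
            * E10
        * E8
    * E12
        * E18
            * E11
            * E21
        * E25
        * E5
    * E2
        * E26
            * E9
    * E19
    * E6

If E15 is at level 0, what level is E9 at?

Chain from E9 up to E15: E9 → E26 → E2 → E15. That is 3 steps up, so E9 is 3 levels below E15.

3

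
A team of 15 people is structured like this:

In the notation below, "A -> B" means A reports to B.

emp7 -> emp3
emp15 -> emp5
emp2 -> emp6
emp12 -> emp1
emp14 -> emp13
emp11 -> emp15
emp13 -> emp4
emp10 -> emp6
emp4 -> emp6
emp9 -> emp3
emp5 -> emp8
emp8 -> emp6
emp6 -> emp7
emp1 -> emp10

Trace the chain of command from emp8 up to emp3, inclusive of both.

emp8 -> emp6 -> emp7 -> emp3

emp8 reports to emp6. emp6 reports to emp7. emp7 reports to emp3. emp3 is at the top.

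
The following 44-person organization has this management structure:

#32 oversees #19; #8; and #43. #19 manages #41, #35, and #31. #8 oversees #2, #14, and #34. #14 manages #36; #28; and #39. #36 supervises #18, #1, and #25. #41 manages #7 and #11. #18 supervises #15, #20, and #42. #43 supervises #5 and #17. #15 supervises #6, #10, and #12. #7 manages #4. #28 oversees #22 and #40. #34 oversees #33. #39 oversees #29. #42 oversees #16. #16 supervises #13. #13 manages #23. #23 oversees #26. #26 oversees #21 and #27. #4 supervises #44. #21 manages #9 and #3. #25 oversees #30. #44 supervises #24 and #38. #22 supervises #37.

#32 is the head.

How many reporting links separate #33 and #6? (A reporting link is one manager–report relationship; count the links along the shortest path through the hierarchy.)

#33 is 2 levels below #8, and #6 is 5 levels below #8 (their lowest common manager). The shortest path runs up from #33 to #8 and back down to #6: 2 + 5 = 7 links.

7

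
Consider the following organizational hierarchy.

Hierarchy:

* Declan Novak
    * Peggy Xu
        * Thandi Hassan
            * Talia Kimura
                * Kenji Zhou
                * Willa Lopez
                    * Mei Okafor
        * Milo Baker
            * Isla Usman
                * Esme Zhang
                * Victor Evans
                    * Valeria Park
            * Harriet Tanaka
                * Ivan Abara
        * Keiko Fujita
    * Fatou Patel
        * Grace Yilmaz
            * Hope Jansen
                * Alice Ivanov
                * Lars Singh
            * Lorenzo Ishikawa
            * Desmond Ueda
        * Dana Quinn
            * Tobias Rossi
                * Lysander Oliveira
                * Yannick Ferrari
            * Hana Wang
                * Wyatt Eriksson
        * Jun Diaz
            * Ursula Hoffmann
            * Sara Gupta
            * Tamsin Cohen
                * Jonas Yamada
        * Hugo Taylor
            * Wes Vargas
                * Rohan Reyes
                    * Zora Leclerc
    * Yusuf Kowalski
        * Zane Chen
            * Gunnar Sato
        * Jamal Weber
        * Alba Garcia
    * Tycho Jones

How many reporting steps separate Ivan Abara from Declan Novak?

4

Chain from Ivan Abara up to Declan Novak: Ivan Abara → Harriet Tanaka → Milo Baker → Peggy Xu → Declan Novak. That is 4 steps up, so Ivan Abara is 4 levels below Declan Novak.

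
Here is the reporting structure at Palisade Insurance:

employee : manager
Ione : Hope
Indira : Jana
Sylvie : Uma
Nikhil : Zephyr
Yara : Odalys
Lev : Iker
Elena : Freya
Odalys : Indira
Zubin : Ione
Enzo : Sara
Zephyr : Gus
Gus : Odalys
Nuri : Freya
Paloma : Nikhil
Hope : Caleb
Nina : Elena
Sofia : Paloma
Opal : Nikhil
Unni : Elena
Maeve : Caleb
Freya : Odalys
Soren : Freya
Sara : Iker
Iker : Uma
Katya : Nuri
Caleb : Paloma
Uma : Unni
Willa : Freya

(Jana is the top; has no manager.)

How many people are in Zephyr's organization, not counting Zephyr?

Zephyr directly manages Nikhil. Under Nikhil: Opal, Paloma, Sofia, Caleb, Hope, Ione, Zubin, Maeve (8). That's 9 in total.

9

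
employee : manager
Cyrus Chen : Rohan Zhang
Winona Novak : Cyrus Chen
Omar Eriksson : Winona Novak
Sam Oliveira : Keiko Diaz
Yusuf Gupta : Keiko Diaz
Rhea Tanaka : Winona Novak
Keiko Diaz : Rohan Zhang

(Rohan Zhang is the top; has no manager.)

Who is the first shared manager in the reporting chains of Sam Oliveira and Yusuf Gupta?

Keiko Diaz

Sam Oliveira's chain of managers is Keiko Diaz, Rohan Zhang. Yusuf Gupta's chain of managers is Keiko Diaz, Rohan Zhang. The first manager that appears in both chains is Keiko Diaz.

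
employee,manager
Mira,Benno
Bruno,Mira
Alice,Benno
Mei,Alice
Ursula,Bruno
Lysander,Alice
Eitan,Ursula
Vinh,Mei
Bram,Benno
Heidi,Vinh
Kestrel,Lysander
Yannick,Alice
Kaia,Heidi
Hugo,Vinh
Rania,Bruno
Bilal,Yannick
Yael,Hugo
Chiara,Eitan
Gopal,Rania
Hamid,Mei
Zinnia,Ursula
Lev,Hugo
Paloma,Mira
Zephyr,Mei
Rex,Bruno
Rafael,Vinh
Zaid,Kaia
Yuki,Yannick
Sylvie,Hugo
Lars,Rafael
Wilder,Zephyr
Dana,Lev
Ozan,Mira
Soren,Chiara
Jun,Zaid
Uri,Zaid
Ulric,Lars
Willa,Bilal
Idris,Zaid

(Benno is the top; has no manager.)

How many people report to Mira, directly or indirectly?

11

Mira directly manages Bruno, Paloma, Ozan. Under Bruno: Rex, Rania, Gopal, Ursula, Zinnia, Eitan, Chiara, Soren (8). Paloma has no reports. Ozan has no reports. So Mira's organization is 3 direct reports plus everyone under them: 9 + 1 + 1 = 11.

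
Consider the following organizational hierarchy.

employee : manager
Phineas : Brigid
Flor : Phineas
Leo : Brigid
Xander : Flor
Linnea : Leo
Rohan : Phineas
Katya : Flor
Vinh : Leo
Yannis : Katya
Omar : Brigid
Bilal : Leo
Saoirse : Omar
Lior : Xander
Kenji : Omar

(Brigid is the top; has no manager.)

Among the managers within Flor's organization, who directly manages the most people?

Direct-report counts within Flor's organization: Flor has 2; Katya has 1; Xander has 1. The largest is 2, held by Flor.

Flor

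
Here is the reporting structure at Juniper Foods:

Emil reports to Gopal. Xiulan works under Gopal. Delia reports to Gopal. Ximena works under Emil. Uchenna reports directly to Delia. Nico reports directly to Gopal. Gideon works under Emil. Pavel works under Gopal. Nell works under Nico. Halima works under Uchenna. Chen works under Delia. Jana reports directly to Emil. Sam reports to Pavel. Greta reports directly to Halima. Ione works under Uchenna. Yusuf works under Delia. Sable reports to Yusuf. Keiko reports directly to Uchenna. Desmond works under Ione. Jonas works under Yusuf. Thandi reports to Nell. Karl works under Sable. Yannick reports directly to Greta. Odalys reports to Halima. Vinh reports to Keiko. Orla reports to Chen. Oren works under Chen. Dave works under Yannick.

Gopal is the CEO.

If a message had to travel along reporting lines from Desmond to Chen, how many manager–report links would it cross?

Desmond is 3 levels below Delia, and Chen is 1 level below Delia (their lowest common manager). The shortest path runs up from Desmond to Delia and back down to Chen: 3 + 1 = 4 links.

4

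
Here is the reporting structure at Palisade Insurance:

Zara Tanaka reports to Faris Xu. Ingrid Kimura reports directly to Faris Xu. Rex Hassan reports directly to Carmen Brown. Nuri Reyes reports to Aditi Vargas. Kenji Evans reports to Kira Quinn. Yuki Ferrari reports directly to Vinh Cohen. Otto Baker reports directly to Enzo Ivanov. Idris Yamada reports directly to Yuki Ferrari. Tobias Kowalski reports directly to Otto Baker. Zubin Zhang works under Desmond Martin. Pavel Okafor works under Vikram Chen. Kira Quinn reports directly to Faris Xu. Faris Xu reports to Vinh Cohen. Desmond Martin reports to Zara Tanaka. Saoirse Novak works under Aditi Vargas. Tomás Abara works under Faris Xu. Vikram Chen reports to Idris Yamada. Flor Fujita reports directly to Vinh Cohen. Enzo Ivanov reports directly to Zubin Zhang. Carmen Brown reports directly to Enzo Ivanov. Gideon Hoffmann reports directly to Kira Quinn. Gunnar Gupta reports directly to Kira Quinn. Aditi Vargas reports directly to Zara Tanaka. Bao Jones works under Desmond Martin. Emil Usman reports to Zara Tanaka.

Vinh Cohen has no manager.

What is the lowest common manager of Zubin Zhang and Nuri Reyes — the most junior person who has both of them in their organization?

Zara Tanaka

Zubin Zhang's chain of managers is Desmond Martin, Zara Tanaka, Faris Xu, Vinh Cohen. Nuri Reyes's chain of managers is Aditi Vargas, Zara Tanaka, Faris Xu, Vinh Cohen. The first manager that appears in both chains is Zara Tanaka.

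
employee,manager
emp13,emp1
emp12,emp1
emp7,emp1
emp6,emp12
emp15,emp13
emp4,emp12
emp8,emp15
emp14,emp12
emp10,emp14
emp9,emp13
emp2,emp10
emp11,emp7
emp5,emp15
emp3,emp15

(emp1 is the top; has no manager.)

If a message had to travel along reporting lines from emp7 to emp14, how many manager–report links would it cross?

3

emp7 is 1 level below emp1, and emp14 is 2 levels below emp1 (their lowest common manager). The shortest path runs up from emp7 to emp1 and back down to emp14: 1 + 2 = 3 links.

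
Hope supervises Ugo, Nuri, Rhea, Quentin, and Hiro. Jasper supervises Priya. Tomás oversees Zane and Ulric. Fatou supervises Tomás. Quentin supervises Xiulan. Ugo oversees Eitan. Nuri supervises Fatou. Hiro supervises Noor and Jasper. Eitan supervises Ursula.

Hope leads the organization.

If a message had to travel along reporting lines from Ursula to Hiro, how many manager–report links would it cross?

Ursula is 3 levels below Hope, and Hiro is 1 level below Hope (their lowest common manager). The shortest path runs up from Ursula to Hope and back down to Hiro: 3 + 1 = 4 links.

4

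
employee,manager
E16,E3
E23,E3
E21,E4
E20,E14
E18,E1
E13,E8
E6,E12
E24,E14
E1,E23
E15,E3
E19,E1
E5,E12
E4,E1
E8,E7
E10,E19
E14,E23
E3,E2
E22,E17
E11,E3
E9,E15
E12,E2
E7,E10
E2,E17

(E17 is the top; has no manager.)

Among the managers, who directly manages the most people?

Direct-report counts: E17 has 2; E2 has 2; E3 has 4; E23 has 2; E14 has 2; E1 has 3; E4 has 1; E19 has 1; E10 has 1; E7 has 1; E8 has 1; E15 has 1; E12 has 2. The largest is 4, held by E3.

E3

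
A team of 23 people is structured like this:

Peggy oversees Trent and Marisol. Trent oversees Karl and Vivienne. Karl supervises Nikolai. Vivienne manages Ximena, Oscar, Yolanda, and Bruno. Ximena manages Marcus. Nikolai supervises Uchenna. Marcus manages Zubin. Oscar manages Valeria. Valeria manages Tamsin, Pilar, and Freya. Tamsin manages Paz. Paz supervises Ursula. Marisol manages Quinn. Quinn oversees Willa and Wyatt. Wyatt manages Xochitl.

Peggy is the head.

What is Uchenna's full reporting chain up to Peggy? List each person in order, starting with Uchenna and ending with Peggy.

Uchenna reports to Nikolai. Nikolai reports to Karl. Karl reports to Trent. Trent reports to Peggy. Peggy is at the top.

Uchenna -> Nikolai -> Karl -> Trent -> Peggy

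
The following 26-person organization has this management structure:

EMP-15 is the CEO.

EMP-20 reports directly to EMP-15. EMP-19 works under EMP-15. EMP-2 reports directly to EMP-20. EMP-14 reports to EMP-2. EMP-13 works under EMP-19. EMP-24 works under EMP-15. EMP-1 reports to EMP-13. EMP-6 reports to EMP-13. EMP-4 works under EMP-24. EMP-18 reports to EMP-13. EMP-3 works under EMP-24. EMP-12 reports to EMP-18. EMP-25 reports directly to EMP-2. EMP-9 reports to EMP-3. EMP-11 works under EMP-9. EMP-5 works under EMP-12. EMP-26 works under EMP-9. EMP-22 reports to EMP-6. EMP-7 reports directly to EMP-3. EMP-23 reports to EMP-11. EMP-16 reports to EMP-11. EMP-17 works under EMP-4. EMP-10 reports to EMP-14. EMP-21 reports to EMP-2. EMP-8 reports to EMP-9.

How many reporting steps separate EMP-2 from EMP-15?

2

Chain from EMP-2 up to EMP-15: EMP-2 → EMP-20 → EMP-15. That is 2 steps up, so EMP-2 is 2 levels below EMP-15.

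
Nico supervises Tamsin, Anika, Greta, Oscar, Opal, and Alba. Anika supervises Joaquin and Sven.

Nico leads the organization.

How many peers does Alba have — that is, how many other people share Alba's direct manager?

Alba reports to Nico. Nico's other direct reports are Oscar, Opal, Anika, Greta, Tamsin — 5 peers.

5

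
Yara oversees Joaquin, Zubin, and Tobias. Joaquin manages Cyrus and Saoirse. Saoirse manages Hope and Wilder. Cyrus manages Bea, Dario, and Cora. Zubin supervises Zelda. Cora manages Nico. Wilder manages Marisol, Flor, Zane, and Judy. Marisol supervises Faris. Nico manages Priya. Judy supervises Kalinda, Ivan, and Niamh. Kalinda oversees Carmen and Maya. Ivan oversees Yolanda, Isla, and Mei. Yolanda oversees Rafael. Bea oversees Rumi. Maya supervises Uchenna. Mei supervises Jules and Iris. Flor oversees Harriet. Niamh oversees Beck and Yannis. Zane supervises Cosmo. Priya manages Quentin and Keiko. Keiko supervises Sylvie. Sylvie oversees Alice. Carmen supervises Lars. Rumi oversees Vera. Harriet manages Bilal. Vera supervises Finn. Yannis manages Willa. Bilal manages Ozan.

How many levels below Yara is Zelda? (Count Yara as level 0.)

2

Chain from Zelda up to Yara: Zelda → Zubin → Yara. That is 2 steps up, so Zelda is 2 levels below Yara.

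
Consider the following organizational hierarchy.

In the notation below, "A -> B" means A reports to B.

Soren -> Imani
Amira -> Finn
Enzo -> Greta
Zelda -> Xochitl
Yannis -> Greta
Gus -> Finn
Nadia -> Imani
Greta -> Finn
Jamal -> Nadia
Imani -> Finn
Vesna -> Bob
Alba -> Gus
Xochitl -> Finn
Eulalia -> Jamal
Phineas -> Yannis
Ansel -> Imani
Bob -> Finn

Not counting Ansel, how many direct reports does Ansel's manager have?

Ansel reports to Imani. Imani's other direct reports are Soren, Nadia — 2 peers.

2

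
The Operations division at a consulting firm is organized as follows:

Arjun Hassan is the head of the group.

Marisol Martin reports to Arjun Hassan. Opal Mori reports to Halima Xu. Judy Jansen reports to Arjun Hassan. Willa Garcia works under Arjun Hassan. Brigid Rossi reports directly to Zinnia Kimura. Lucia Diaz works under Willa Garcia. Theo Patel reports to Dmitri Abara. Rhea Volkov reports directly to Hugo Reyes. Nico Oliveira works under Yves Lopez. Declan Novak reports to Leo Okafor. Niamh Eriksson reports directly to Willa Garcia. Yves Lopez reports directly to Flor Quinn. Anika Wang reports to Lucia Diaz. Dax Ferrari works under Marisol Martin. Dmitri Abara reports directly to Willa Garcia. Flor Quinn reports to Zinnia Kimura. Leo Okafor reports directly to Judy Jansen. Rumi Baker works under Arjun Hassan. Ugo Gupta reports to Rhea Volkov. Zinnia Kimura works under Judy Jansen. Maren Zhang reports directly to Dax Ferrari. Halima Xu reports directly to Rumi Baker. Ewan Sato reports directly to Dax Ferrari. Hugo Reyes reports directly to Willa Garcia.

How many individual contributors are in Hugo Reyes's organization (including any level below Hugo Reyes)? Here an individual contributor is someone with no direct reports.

The only person in Hugo Reyes's organization with no one reporting to them is Ugo Gupta. That is 1.

1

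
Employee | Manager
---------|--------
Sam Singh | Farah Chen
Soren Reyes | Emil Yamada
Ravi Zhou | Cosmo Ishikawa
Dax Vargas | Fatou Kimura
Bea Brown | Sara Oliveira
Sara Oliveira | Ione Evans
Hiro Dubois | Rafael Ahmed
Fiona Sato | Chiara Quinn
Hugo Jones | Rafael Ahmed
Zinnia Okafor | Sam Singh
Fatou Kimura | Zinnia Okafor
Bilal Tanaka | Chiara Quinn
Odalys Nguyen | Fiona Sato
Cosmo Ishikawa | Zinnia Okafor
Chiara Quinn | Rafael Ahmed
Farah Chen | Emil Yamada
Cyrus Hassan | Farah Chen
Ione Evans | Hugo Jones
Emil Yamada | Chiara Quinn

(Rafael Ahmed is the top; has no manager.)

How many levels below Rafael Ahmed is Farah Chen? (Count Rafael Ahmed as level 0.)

3

Chain from Farah Chen up to Rafael Ahmed: Farah Chen → Emil Yamada → Chiara Quinn → Rafael Ahmed. That is 3 steps up, so Farah Chen is 3 levels below Rafael Ahmed.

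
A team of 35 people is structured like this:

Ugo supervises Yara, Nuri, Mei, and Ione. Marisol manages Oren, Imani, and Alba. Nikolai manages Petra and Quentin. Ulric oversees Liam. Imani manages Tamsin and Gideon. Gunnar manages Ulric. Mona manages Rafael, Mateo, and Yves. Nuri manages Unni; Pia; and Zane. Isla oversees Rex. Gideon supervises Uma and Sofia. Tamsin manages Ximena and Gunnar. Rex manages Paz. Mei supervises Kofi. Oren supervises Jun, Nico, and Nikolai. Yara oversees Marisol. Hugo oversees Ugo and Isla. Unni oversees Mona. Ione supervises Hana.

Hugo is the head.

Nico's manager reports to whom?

Nico reports to Oren, and Oren reports to Marisol. So Nico's skip-level manager is Marisol.

Marisol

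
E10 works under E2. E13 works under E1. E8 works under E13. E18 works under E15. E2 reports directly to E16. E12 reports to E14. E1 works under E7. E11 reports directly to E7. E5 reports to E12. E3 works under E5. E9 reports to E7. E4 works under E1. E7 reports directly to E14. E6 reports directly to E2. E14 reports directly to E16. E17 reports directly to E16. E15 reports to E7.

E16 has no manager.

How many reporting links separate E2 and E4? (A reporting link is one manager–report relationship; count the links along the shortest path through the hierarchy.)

5

E2 is 1 level below E16, and E4 is 4 levels below E16 (their lowest common manager). The shortest path runs up from E2 to E16 and back down to E4: 1 + 4 = 5 links.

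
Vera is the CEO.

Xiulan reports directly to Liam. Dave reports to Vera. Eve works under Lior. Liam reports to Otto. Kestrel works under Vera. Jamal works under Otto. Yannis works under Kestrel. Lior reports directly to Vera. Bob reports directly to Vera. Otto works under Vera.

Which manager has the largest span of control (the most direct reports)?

Vera

Direct-report counts: Vera has 5; Kestrel has 1; Otto has 2; Liam has 1; Lior has 1. The largest is 5, held by Vera.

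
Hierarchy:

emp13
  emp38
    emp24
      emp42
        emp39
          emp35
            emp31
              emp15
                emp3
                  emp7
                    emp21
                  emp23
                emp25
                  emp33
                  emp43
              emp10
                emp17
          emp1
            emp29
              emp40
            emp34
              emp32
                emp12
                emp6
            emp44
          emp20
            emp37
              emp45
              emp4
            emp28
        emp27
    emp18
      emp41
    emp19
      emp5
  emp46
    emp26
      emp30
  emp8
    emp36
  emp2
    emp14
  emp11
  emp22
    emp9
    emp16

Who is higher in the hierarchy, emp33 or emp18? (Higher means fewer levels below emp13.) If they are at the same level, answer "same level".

emp18

emp33 is 9 levels below emp13; emp18 is 2. emp18 is higher.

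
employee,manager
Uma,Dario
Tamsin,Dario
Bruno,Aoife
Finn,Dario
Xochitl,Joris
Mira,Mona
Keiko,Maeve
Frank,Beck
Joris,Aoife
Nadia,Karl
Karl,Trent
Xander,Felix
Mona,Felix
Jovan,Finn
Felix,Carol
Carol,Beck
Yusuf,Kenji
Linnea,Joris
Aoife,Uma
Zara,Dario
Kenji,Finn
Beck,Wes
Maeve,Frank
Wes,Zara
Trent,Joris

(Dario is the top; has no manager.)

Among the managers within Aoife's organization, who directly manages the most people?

Joris

Direct-report counts within Aoife's organization: Aoife has 2; Joris has 3; Trent has 1; Karl has 1. The largest is 3, held by Joris.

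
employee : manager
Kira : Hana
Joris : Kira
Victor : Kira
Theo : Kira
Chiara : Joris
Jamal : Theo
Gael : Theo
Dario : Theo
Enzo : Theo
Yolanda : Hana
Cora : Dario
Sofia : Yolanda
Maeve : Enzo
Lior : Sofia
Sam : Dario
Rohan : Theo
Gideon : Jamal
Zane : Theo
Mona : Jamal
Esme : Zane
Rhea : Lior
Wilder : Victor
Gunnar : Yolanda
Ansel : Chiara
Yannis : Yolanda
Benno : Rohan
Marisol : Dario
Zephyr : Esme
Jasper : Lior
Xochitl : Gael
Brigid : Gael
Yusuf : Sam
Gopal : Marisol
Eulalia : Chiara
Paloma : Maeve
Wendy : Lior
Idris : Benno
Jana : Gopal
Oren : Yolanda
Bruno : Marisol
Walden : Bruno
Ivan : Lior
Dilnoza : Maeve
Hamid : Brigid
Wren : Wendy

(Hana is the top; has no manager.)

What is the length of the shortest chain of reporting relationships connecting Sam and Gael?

Sam is 2 levels below Theo, and Gael is 1 level below Theo (their lowest common manager). The shortest path runs up from Sam to Theo and back down to Gael: 2 + 1 = 3 links.

3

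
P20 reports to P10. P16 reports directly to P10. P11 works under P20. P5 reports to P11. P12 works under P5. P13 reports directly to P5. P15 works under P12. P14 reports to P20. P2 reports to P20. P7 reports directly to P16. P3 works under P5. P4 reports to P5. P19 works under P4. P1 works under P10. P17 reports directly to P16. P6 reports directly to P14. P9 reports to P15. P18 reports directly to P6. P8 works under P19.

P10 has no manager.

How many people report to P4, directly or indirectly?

2

P4 directly manages P19. Under P19: P8 (1). That's 2 in total.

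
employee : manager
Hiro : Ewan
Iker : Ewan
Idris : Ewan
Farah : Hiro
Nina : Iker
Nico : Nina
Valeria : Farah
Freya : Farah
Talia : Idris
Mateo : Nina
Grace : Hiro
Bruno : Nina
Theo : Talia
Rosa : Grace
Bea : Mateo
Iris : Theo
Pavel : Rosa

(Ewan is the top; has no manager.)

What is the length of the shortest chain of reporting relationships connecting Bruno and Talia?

Bruno is 3 levels below Ewan, and Talia is 2 levels below Ewan (their lowest common manager). The shortest path runs up from Bruno to Ewan and back down to Talia: 3 + 2 = 5 links.

5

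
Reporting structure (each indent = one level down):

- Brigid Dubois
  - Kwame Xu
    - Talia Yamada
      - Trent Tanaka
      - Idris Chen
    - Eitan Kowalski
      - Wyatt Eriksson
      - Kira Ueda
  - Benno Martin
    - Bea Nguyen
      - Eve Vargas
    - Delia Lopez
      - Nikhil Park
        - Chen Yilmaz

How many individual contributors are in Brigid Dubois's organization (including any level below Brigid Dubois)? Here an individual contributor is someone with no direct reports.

6

The people in Brigid Dubois's organization with no one reporting to them are Chen Yilmaz, Eve Vargas, Kira Ueda, Wyatt Eriksson, Idris Chen, Trent Tanaka. That is 6.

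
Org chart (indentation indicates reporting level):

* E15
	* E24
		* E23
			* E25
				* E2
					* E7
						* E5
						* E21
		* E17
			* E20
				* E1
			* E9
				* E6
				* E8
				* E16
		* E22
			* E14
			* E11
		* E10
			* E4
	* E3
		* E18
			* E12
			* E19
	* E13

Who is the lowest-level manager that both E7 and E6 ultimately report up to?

E24

E7's chain of managers is E2, E25, E23, E24, E15. E6's chain of managers is E9, E17, E24, E15. The first manager that appears in both chains is E24.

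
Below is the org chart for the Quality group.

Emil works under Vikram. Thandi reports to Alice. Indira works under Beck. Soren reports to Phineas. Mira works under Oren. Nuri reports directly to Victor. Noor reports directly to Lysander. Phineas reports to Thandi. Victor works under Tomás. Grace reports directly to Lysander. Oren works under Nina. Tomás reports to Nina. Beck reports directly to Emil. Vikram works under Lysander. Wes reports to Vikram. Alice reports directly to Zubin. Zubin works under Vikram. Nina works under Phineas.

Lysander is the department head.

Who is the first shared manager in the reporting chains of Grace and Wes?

Lysander

Grace's chain of managers is Lysander. Wes's chain of managers is Vikram, Lysander. The first manager that appears in both chains is Lysander.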